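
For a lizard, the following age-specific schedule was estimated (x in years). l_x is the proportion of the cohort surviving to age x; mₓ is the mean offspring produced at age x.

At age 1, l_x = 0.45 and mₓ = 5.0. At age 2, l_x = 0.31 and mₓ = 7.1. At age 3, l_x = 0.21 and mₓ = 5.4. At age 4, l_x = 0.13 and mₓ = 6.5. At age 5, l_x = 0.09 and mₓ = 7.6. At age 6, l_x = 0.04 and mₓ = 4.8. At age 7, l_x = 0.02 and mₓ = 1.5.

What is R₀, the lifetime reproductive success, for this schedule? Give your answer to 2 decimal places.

7.34

R₀ = Σ l_x mₓ:
  age 1: 0.45 × 5.0 = 2.2500
  age 2: 0.31 × 7.1 = 2.2010
  age 3: 0.21 × 5.4 = 1.1340
  age 4: 0.13 × 6.5 = 0.8450
  age 5: 0.09 × 7.6 = 0.6840
  age 6: 0.04 × 4.8 = 0.1920
  age 7: 0.02 × 1.5 = 0.0300
R₀ = 2.2500 + 2.2010 + 1.1340 + 0.8450 + 0.6840 + 0.1920 + 0.0300 = 7.3360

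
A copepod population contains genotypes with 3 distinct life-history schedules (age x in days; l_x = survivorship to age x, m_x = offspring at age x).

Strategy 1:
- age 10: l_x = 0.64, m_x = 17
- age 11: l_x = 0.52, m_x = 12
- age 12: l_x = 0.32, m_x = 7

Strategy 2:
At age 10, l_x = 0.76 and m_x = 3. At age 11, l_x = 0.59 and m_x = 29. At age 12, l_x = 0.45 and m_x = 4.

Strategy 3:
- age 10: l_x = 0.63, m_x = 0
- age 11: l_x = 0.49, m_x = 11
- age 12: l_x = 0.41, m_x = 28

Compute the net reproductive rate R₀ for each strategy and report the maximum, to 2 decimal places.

21.19

Strategy 1: R₀ = 0.64×17 + 0.52×12 + 0.32×7 = 19.3600
Strategy 2: R₀ = 0.76×3 + 0.59×29 + 0.45×4 = 21.1900
Strategy 3: R₀ = 0.63×0 + 0.49×11 + 0.41×28 = 16.8700
Highest R₀: strategy 2 with 21.1900.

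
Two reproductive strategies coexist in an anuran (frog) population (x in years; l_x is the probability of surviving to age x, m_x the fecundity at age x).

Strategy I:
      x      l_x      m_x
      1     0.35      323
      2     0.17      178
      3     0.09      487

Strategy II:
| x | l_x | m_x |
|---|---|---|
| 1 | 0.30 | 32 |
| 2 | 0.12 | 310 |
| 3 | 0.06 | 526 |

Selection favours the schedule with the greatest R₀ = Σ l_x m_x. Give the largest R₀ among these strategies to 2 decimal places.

Strategy I: R₀ = 0.35×323 + 0.17×178 + 0.09×487 = 187.1400
Strategy II: R₀ = 0.30×32 + 0.12×310 + 0.06×526 = 78.3600
Highest R₀: strategy I with 187.1400.

187.14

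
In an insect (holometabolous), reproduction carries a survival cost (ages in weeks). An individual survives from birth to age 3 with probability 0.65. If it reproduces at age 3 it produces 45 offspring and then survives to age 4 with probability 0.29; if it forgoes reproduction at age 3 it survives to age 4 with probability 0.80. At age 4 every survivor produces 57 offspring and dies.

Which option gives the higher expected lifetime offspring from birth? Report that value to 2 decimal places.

39.99

breed at age 3: R₀ = 0.65 × (45 + 0.29 × 57) = 0.65 × 61.5300 = 39.9945
delay to age 4: R₀ = 0.65 × (0.80 × 57) = 0.65 × 45.6000 = 29.6400
Higher: breed at age 3 (39.9945).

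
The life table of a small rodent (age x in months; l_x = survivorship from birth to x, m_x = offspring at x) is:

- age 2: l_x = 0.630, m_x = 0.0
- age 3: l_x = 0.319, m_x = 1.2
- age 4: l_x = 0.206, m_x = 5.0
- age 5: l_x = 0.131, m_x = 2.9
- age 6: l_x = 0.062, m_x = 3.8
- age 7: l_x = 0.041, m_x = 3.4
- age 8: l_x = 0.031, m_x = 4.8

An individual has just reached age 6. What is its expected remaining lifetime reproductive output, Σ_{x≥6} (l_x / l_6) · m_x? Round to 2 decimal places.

l_6 = 0.062. Conditional survival from age 6 to x is l_x / l_6.
  x=6: (0.062/0.062) × 3.8 = 3.8000
  x=7: (0.041/0.062) × 3.4 = 2.2484
  x=8: (0.031/0.062) × 4.8 = 2.4000
Sum = 3.8000 + 2.2484 + 2.4000 = 8.4484

8.45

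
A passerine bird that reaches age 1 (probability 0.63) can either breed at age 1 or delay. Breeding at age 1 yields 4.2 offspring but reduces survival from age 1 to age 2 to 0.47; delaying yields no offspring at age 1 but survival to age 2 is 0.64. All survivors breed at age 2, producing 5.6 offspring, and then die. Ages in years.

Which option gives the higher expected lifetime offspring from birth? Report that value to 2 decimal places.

breed at age 1: R₀ = 0.63 × (4.2 + 0.47 × 5.6) = 0.63 × 6.8320 = 4.3042
delay to age 2: R₀ = 0.63 × (0.64 × 5.6) = 0.63 × 3.5840 = 2.2579
Higher: breed at age 1 (4.3042).

4.30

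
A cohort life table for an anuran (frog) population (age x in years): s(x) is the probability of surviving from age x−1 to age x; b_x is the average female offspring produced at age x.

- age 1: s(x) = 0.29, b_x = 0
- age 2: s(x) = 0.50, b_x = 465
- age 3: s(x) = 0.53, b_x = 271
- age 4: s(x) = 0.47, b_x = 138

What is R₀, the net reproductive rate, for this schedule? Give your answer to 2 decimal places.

Survivorship from birth: l_x = s_1·s_2·…·s_x.
  l_1 = 0.29000
  l_2 = 0.14500
  l_3 = 0.07685
  l_4 = 0.03612
R₀ = Σ l_x b_x:
  age 1: 0.29000 × 0 = 0.0000
  age 2: 0.14500 × 465 = 67.4250
  age 3: 0.07685 × 271 = 20.8264
  age 4: 0.03612 × 138 = 4.9846
R₀ = 0.0000 + 67.4250 + 20.8264 + 4.9846 = 93.2359

93.24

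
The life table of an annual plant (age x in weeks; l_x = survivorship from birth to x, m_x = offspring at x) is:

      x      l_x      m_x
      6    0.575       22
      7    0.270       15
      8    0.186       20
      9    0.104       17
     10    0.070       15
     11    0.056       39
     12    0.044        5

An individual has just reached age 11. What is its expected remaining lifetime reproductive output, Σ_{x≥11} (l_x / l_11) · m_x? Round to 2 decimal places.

l_11 = 0.056. Conditional survival from age 11 to x is l_x / l_11.
  x=11: (0.056/0.056) × 39 = 39.0000
  x=12: (0.044/0.056) × 5 = 3.9286
Sum = 39.0000 + 3.9286 = 42.9286

42.93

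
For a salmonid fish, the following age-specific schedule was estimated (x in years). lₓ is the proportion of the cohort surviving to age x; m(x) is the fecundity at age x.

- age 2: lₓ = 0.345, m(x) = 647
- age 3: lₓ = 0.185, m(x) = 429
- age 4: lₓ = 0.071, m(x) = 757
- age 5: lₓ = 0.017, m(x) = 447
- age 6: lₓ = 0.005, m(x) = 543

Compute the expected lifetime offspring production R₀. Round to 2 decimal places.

R₀ = Σ lₓ m(x):
  age 2: 0.345 × 647 = 223.2150
  age 3: 0.185 × 429 = 79.3650
  age 4: 0.071 × 757 = 53.7470
  age 5: 0.017 × 447 = 7.5990
  age 6: 0.005 × 543 = 2.7150
R₀ = 223.2150 + 79.3650 + 53.7470 + 7.5990 + 2.7150 = 366.6410

366.64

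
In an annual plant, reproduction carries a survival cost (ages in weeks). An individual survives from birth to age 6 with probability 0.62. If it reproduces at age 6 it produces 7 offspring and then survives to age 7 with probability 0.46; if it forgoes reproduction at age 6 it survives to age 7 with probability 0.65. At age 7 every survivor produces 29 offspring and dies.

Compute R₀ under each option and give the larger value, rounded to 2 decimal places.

breed at age 6: R₀ = 0.62 × (7 + 0.46 × 29) = 0.62 × 20.3400 = 12.6108
delay to age 7: R₀ = 0.62 × (0.65 × 29) = 0.62 × 18.8500 = 11.6870
Higher: breed at age 6 (12.6108).

12.61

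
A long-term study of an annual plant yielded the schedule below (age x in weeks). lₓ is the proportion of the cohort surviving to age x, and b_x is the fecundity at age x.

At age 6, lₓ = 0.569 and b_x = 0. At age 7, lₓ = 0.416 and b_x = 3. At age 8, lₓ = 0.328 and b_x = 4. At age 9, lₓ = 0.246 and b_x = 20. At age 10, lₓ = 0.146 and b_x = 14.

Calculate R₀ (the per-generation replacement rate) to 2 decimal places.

R₀ = Σ lₓ b_x:
  age 6: 0.569 × 0 = 0.0000
  age 7: 0.416 × 3 = 1.2480
  age 8: 0.328 × 4 = 1.3120
  age 9: 0.246 × 20 = 4.9200
  age 10: 0.146 × 14 = 2.0440
R₀ = 0.0000 + 1.2480 + 1.3120 + 4.9200 + 2.0440 = 9.5240

9.52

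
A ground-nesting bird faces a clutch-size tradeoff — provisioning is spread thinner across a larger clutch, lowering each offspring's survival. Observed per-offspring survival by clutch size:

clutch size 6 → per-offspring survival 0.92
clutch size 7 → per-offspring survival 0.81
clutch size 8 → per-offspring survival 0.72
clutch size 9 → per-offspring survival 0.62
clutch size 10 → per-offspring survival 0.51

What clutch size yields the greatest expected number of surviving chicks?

8

Expected surviving chicks = c × s(c):
  c=6: 6 × 0.92 = 5.520
  c=7: 7 × 0.81 = 5.670
  c=8: 8 × 0.72 = 5.760
  c=9: 9 × 0.62 = 5.580
  c=10: 10 × 0.51 = 5.100
Maximum at c = 8 (5.760 surviving chicks).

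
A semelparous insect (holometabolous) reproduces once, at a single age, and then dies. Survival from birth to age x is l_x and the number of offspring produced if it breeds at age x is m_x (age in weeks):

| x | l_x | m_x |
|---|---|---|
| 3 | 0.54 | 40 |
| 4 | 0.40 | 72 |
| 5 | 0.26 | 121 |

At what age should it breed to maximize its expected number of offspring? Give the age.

5

Expected offspring if breeding at age x = l_x × m_x:
  age 3: 0.54 × 40 = 21.600
  age 4: 0.40 × 72 = 28.800
  age 5: 0.26 × 121 = 31.460
Maximum at age 5 (31.460).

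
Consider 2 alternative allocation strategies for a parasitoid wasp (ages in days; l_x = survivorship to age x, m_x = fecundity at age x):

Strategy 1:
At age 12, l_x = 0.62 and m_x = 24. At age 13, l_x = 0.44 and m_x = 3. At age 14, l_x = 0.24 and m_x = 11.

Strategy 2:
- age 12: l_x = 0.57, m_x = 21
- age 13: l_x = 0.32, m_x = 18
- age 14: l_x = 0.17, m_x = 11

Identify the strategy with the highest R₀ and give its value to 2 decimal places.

Strategy 1: R₀ = 0.62×24 + 0.44×3 + 0.24×11 = 18.8400
Strategy 2: R₀ = 0.57×21 + 0.32×18 + 0.17×11 = 19.6000
Highest R₀: strategy 2 with 19.6000.

19.60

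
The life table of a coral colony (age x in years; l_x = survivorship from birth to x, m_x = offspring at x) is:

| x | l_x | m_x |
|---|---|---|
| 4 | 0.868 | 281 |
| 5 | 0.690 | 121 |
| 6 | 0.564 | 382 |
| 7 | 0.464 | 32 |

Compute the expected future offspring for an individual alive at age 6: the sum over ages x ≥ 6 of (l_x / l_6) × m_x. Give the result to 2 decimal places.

408.33

l_6 = 0.564. Conditional survival from age 6 to x is l_x / l_6.
  x=6: (0.564/0.564) × 382 = 382.0000
  x=7: (0.464/0.564) × 32 = 26.3262
Sum = 382.0000 + 26.3262 = 408.3262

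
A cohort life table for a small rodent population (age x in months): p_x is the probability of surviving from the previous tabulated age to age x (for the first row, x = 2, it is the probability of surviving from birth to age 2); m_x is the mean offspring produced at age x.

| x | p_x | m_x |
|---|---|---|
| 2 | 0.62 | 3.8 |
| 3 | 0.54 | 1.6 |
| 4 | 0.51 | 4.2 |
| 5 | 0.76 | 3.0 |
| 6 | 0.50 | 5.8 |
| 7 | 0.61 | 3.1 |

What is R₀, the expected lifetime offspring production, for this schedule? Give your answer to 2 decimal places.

4.50

Survivorship from birth: l_x = p_2·p_3·…·p_x.
  l_2 = 0.62000
  l_3 = 0.33480
  l_4 = 0.17075
  l_5 = 0.12977
  l_6 = 0.06488
  l_7 = 0.03958
R₀ = Σ l_x m_x:
  age 2: 0.62000 × 3.8 = 2.3560
  age 3: 0.33480 × 1.6 = 0.5357
  age 4: 0.17075 × 4.2 = 0.7172
  age 5: 0.12977 × 3.0 = 0.3893
  age 6: 0.06488 × 5.8 = 0.3763
  age 7: 0.03958 × 3.1 = 0.1227
R₀ = 2.3560 + 0.5357 + 0.7172 + 0.3893 + 0.3763 + 0.1227 = 4.4971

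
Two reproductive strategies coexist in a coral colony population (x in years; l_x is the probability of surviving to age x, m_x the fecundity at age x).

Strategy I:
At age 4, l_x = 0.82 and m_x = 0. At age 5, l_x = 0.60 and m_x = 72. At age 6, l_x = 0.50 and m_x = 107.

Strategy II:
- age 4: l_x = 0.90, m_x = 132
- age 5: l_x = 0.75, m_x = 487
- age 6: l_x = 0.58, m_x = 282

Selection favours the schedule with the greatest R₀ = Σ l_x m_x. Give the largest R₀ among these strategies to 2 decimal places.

Strategy I: R₀ = 0.82×0 + 0.60×72 + 0.50×107 = 96.7000
Strategy II: R₀ = 0.90×132 + 0.75×487 + 0.58×282 = 647.6100
Highest R₀: strategy II with 647.6100.

647.61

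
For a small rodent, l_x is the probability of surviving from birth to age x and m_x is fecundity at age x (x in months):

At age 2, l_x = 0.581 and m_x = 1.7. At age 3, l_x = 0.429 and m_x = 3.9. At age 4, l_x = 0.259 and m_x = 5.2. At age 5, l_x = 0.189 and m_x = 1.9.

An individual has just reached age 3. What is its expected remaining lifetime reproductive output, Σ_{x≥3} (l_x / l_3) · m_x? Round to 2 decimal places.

l_3 = 0.429. Conditional survival from age 3 to x is l_x / l_3.
  x=3: (0.429/0.429) × 3.9 = 3.9000
  x=4: (0.259/0.429) × 5.2 = 3.1394
  x=5: (0.189/0.429) × 1.9 = 0.8371
Sum = 3.9000 + 3.1394 + 0.8371 = 7.8765

7.88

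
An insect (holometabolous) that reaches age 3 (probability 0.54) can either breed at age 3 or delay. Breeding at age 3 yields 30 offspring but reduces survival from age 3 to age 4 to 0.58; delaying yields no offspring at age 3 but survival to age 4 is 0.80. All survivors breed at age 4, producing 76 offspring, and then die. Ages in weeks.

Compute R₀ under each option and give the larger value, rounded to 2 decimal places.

breed at age 3: R₀ = 0.54 × (30 + 0.58 × 76) = 0.54 × 74.0800 = 40.0032
delay to age 4: R₀ = 0.54 × (0.80 × 76) = 0.54 × 60.8000 = 32.8320
Higher: breed at age 3 (40.0032).

40.00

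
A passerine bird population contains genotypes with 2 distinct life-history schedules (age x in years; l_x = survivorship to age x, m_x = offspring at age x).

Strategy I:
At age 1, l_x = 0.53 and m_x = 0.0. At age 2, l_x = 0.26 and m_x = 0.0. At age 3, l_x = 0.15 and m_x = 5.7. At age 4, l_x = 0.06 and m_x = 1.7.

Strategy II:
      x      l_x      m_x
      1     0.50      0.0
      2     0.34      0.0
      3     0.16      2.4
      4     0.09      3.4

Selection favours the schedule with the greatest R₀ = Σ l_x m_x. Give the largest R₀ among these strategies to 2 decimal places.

Strategy I: R₀ = 0.53×0.0 + 0.26×0.0 + 0.15×5.7 + 0.06×1.7 = 0.9570
Strategy II: R₀ = 0.50×0.0 + 0.34×0.0 + 0.16×2.4 + 0.09×3.4 = 0.6900
Highest R₀: strategy I with 0.9570.

0.96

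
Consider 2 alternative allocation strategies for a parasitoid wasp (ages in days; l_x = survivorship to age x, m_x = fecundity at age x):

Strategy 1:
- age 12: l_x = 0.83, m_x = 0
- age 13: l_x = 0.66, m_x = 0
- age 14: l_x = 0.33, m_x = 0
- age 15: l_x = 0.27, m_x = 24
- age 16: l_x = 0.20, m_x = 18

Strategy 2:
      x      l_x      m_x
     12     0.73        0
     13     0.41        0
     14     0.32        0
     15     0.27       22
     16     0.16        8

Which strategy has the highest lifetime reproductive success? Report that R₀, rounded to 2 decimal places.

Strategy 1: R₀ = 0.83×0 + 0.66×0 + 0.33×0 + 0.27×24 + 0.20×18 = 10.0800
Strategy 2: R₀ = 0.73×0 + 0.41×0 + 0.32×0 + 0.27×22 + 0.16×8 = 7.2200
Highest R₀: strategy 1 with 10.0800.

10.08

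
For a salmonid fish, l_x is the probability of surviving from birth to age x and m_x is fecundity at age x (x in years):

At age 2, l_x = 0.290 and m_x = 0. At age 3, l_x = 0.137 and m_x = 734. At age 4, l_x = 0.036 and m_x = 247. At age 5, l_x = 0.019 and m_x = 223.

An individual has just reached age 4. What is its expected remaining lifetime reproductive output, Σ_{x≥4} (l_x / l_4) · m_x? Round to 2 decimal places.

364.69

l_4 = 0.036. Conditional survival from age 4 to x is l_x / l_4.
  x=4: (0.036/0.036) × 247 = 247.0000
  x=5: (0.019/0.036) × 223 = 117.6944
Sum = 247.0000 + 117.6944 = 364.6944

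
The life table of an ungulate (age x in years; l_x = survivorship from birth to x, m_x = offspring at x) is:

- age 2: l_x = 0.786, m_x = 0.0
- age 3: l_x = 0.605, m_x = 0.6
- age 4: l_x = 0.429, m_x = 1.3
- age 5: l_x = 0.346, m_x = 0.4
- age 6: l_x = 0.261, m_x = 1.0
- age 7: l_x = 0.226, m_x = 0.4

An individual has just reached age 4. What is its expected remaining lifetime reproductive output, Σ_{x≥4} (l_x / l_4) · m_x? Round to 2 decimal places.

2.44

l_4 = 0.429. Conditional survival from age 4 to x is l_x / l_4.
  x=4: (0.429/0.429) × 1.3 = 1.3000
  x=5: (0.346/0.429) × 0.4 = 0.3226
  x=6: (0.261/0.429) × 1.0 = 0.6084
  x=7: (0.226/0.429) × 0.4 = 0.2107
Sum = 1.3000 + 0.3226 + 0.6084 + 0.2107 = 2.4417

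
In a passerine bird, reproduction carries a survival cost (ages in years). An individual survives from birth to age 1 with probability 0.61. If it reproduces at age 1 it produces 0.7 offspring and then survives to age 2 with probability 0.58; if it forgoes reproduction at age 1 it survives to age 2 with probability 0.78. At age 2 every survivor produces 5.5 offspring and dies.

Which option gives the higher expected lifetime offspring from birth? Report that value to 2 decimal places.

breed at age 1: R₀ = 0.61 × (0.7 + 0.58 × 5.5) = 0.61 × 3.8900 = 2.3729
delay to age 2: R₀ = 0.61 × (0.78 × 5.5) = 0.61 × 4.2900 = 2.6169
Higher: delay to age 2 (2.6169).

2.62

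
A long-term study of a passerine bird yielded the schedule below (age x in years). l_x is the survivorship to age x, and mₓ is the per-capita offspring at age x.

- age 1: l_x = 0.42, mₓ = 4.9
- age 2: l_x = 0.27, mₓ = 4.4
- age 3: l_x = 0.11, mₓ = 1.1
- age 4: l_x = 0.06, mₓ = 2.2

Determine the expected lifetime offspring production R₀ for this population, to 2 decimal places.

R₀ = Σ l_x mₓ:
  age 1: 0.42 × 4.9 = 2.0580
  age 2: 0.27 × 4.4 = 1.1880
  age 3: 0.11 × 1.1 = 0.1210
  age 4: 0.06 × 2.2 = 0.1320
R₀ = 2.0580 + 1.1880 + 0.1210 + 0.1320 = 3.4990

3.50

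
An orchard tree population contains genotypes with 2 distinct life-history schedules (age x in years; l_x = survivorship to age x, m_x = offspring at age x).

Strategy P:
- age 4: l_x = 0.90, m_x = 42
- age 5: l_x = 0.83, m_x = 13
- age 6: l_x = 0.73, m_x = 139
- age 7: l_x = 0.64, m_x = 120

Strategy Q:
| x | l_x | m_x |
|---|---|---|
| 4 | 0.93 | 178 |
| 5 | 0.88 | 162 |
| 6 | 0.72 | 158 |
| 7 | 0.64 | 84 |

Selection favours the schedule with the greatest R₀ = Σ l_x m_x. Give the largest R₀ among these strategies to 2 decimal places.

475.62

Strategy P: R₀ = 0.90×42 + 0.83×13 + 0.73×139 + 0.64×120 = 226.8600
Strategy Q: R₀ = 0.93×178 + 0.88×162 + 0.72×158 + 0.64×84 = 475.6200
Highest R₀: strategy Q with 475.6200.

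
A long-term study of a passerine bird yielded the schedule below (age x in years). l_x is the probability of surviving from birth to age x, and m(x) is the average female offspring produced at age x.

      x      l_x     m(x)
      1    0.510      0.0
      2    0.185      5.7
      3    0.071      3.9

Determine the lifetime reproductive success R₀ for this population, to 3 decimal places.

R₀ = Σ l_x m(x):
  age 1: 0.510 × 0.0 = 0.0000
  age 2: 0.185 × 5.7 = 1.0545
  age 3: 0.071 × 3.9 = 0.2769
R₀ = 0.0000 + 1.0545 + 0.2769 = 1.3314

1.331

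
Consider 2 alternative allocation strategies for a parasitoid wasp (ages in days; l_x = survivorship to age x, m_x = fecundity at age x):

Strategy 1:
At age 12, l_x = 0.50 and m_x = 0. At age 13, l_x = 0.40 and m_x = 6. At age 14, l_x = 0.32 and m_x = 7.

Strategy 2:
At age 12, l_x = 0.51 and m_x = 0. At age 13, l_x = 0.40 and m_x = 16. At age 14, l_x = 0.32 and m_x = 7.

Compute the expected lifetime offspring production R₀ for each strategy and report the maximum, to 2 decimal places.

Strategy 1: R₀ = 0.50×0 + 0.40×6 + 0.32×7 = 4.6400
Strategy 2: R₀ = 0.51×0 + 0.40×16 + 0.32×7 = 8.6400
Highest R₀: strategy 2 with 8.6400.

8.64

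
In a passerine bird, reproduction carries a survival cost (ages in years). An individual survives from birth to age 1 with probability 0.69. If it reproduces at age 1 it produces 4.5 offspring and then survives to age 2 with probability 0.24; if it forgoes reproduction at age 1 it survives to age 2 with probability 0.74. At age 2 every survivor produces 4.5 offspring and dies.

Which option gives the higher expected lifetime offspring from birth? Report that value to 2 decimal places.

3.85

breed at age 1: R₀ = 0.69 × (4.5 + 0.24 × 4.5) = 0.69 × 5.5800 = 3.8502
delay to age 2: R₀ = 0.69 × (0.74 × 4.5) = 0.69 × 3.3300 = 2.2977
Higher: breed at age 1 (3.8502).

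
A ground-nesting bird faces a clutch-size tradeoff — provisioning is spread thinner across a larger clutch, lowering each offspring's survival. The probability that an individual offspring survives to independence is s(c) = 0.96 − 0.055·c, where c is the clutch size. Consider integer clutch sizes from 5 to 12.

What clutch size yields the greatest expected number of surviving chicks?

9

Expected surviving chicks = c × s(c):
  c=5: 5 × 0.685 = 3.425
  c=6: 6 × 0.630 = 3.780
  c=7: 7 × 0.575 = 4.025
  c=8: 8 × 0.520 = 4.160
  c=9: 9 × 0.465 = 4.185
  c=10: 10 × 0.410 = 4.100
  c=11: 11 × 0.355 = 3.905
  c=12: 12 × 0.300 = 3.600
Maximum at c = 9 (4.185 surviving chicks).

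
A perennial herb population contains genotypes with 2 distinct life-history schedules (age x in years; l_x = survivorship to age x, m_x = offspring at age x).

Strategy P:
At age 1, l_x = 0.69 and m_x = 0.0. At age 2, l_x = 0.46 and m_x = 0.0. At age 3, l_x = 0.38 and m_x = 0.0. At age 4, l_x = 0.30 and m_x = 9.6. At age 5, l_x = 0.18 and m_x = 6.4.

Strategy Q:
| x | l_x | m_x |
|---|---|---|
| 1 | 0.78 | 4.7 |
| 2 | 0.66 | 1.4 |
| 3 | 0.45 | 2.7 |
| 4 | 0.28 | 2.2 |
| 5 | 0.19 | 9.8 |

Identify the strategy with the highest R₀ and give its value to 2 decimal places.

Strategy P: R₀ = 0.69×0.0 + 0.46×0.0 + 0.38×0.0 + 0.30×9.6 + 0.18×6.4 = 4.0320
Strategy Q: R₀ = 0.78×4.7 + 0.66×1.4 + 0.45×2.7 + 0.28×2.2 + 0.19×9.8 = 8.2830
Highest R₀: strategy Q with 8.2830.

8.28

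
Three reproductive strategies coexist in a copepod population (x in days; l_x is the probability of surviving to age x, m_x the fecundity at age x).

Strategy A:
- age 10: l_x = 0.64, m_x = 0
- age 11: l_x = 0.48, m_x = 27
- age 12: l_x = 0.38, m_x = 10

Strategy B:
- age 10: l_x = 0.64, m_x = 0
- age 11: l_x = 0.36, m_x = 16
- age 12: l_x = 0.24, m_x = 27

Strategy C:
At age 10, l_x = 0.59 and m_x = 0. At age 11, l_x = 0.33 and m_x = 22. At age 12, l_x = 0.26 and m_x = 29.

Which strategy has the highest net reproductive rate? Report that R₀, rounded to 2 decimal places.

16.76

Strategy A: R₀ = 0.64×0 + 0.48×27 + 0.38×10 = 16.7600
Strategy B: R₀ = 0.64×0 + 0.36×16 + 0.24×27 = 12.2400
Strategy C: R₀ = 0.59×0 + 0.33×22 + 0.26×29 = 14.8000
Highest R₀: strategy A with 16.7600.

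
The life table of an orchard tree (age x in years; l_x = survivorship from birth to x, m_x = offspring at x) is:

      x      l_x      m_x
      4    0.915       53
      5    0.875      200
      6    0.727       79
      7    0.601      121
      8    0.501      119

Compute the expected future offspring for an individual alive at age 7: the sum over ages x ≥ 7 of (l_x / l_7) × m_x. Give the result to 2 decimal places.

l_7 = 0.601. Conditional survival from age 7 to x is l_x / l_7.
  x=7: (0.601/0.601) × 121 = 121.0000
  x=8: (0.501/0.601) × 119 = 99.1997
Sum = 121.0000 + 99.1997 = 220.1997

220.20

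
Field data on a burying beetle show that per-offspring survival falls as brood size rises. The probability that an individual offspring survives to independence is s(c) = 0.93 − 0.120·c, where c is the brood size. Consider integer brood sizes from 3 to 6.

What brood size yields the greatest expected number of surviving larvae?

Expected surviving larvae = c × s(c):
  c=3: 3 × 0.570 = 1.710
  c=4: 4 × 0.450 = 1.800
  c=5: 5 × 0.330 = 1.650
  c=6: 6 × 0.210 = 1.260
Maximum at c = 4 (1.800 surviving larvae).

4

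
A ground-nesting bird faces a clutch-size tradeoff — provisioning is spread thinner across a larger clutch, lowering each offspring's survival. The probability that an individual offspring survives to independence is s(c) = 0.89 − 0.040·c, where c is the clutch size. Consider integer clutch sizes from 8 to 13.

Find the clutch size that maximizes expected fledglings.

11

Expected fledglings = c × s(c):
  c=8: 8 × 0.570 = 4.560
  c=9: 9 × 0.530 = 4.770
  c=10: 10 × 0.490 = 4.900
  c=11: 11 × 0.450 = 4.950
  c=12: 12 × 0.410 = 4.920
  c=13: 13 × 0.370 = 4.810
Maximum at c = 11 (4.950 fledglings).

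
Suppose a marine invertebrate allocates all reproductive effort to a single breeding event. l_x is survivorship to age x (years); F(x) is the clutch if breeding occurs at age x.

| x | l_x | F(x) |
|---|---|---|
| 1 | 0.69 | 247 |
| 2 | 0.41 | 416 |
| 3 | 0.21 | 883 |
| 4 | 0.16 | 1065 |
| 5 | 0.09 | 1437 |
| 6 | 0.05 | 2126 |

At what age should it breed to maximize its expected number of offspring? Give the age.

Expected offspring if breeding at age x = l_x × F(x):
  age 1: 0.69 × 247 = 170.430
  age 2: 0.41 × 416 = 170.560
  age 3: 0.21 × 883 = 185.430
  age 4: 0.16 × 1065 = 170.400
  age 5: 0.09 × 1437 = 129.330
  age 6: 0.05 × 2126 = 106.300
Maximum at age 3 (185.430).

3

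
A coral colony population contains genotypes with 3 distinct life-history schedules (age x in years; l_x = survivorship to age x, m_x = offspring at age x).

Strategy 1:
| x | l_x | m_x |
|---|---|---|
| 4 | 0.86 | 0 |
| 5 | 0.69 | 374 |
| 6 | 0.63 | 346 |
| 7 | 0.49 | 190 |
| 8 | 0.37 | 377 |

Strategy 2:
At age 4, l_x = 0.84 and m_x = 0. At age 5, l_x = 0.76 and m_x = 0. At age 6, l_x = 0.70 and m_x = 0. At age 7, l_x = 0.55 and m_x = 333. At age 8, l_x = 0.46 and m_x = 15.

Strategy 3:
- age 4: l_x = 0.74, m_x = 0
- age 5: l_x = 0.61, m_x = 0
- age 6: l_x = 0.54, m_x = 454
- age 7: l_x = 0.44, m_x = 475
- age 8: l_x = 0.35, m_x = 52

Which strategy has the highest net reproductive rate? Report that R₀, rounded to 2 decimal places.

Strategy 1: R₀ = 0.86×0 + 0.69×374 + 0.63×346 + 0.49×190 + 0.37×377 = 708.6300
Strategy 2: R₀ = 0.84×0 + 0.76×0 + 0.70×0 + 0.55×333 + 0.46×15 = 190.0500
Strategy 3: R₀ = 0.74×0 + 0.61×0 + 0.54×454 + 0.44×475 + 0.35×52 = 472.3600
Highest R₀: strategy 1 with 708.6300.

708.63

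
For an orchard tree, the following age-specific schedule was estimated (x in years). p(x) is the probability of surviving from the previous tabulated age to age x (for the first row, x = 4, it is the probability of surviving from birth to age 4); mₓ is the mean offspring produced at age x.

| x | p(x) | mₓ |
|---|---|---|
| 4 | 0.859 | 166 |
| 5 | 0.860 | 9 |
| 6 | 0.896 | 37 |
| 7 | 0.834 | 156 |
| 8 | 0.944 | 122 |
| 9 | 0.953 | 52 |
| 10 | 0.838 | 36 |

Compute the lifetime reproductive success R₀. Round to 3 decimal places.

364.234

Survivorship from birth: l_x = p_4·p_5·…·p_x.
  l_4 = 0.85900
  l_5 = 0.73874
  l_6 = 0.66191
  l_7 = 0.55203
  l_8 = 0.52112
  l_9 = 0.49663
  l_10 = 0.41617
R₀ = Σ l_x mₓ:
  age 4: 0.85900 × 166 = 142.5940
  age 5: 0.73874 × 9 = 6.6487
  age 6: 0.66191 × 37 = 24.4907
  age 7: 0.55203 × 156 = 86.1167
  age 8: 0.52112 × 122 = 63.5766
  age 9: 0.49663 × 52 = 25.8248
  age 10: 0.41617 × 36 = 14.9821
R₀ = 142.5940 + 6.6487 + 24.4907 + 86.1167 + 63.5766 + 25.8248 + 14.9821 = 364.2335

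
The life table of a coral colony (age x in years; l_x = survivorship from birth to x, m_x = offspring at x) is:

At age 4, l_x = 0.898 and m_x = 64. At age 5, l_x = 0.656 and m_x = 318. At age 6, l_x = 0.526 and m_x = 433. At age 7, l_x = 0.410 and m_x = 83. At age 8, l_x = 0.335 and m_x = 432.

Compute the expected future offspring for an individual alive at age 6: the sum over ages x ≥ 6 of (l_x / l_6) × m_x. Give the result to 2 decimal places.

772.83

l_6 = 0.526. Conditional survival from age 6 to x is l_x / l_6.
  x=6: (0.526/0.526) × 433 = 433.0000
  x=7: (0.410/0.526) × 83 = 64.6958
  x=8: (0.335/0.526) × 432 = 275.1331
Sum = 433.0000 + 64.6958 + 275.1331 = 772.8289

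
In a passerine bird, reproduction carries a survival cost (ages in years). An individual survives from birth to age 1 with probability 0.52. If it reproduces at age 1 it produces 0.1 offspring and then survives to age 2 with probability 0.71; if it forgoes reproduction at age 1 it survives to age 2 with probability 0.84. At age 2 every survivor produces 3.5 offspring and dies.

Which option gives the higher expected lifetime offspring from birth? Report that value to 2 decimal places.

breed at age 1: R₀ = 0.52 × (0.1 + 0.71 × 3.5) = 0.52 × 2.5850 = 1.3442
delay to age 2: R₀ = 0.52 × (0.84 × 3.5) = 0.52 × 2.9400 = 1.5288
Higher: delay to age 2 (1.5288).

1.53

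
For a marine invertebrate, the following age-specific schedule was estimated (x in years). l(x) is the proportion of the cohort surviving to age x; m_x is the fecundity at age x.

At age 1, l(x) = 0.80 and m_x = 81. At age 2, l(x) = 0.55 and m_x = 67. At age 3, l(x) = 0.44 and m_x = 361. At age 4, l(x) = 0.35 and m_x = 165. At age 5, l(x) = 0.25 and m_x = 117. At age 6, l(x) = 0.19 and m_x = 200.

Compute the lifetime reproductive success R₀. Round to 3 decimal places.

385.490

R₀ = Σ l(x) m_x:
  age 1: 0.80 × 81 = 64.8000
  age 2: 0.55 × 67 = 36.8500
  age 3: 0.44 × 361 = 158.8400
  age 4: 0.35 × 165 = 57.7500
  age 5: 0.25 × 117 = 29.2500
  age 6: 0.19 × 200 = 38.0000
R₀ = 64.8000 + 36.8500 + 158.8400 + 57.7500 + 29.2500 + 38.0000 = 385.4900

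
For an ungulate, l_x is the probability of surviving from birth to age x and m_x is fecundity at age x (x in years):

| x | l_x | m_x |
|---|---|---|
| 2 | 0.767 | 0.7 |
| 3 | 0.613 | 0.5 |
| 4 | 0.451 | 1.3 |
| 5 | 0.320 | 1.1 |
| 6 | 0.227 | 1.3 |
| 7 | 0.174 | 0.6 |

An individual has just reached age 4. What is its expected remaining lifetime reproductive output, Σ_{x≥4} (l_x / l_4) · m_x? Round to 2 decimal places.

l_4 = 0.451. Conditional survival from age 4 to x is l_x / l_4.
  x=4: (0.451/0.451) × 1.3 = 1.3000
  x=5: (0.320/0.451) × 1.1 = 0.7805
  x=6: (0.227/0.451) × 1.3 = 0.6543
  x=7: (0.174/0.451) × 0.6 = 0.2315
Sum = 1.3000 + 0.7805 + 0.6543 + 0.2315 = 2.9663

2.97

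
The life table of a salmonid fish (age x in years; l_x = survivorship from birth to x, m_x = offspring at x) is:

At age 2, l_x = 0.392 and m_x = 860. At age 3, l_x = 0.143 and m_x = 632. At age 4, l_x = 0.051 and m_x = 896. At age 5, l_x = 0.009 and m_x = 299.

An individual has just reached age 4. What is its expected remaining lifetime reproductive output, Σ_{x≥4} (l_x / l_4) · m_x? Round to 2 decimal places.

l_4 = 0.051. Conditional survival from age 4 to x is l_x / l_4.
  x=4: (0.051/0.051) × 896 = 896.0000
  x=5: (0.009/0.051) × 299 = 52.7647
Sum = 896.0000 + 52.7647 = 948.7647

948.76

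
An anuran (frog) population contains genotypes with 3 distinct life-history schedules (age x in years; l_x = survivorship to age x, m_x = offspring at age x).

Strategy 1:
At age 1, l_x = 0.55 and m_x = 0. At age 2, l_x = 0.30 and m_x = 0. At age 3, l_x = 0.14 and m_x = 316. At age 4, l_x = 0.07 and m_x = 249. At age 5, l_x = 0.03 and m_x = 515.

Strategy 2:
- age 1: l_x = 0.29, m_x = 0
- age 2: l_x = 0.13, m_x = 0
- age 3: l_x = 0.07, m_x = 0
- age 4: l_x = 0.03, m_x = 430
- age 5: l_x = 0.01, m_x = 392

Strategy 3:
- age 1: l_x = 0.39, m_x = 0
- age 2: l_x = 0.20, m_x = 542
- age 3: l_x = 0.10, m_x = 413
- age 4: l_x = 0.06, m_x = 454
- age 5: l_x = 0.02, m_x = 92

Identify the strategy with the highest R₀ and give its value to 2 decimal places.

Strategy 1: R₀ = 0.55×0 + 0.30×0 + 0.14×316 + 0.07×249 + 0.03×515 = 77.1200
Strategy 2: R₀ = 0.29×0 + 0.13×0 + 0.07×0 + 0.03×430 + 0.01×392 = 16.8200
Strategy 3: R₀ = 0.39×0 + 0.20×542 + 0.10×413 + 0.06×454 + 0.02×92 = 178.7800
Highest R₀: strategy 3 with 178.7800.

178.78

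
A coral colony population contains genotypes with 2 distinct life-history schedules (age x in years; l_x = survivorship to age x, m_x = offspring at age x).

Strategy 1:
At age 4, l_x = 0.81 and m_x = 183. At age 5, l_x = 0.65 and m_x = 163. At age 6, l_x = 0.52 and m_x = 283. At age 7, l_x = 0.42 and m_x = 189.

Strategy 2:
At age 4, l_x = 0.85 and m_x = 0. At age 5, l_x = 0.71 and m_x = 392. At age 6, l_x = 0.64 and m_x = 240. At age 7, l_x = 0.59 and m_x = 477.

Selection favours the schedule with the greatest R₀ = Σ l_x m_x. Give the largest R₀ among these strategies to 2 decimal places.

Strategy 1: R₀ = 0.81×183 + 0.65×163 + 0.52×283 + 0.42×189 = 480.7200
Strategy 2: R₀ = 0.85×0 + 0.71×392 + 0.64×240 + 0.59×477 = 713.3500
Highest R₀: strategy 2 with 713.3500.

713.35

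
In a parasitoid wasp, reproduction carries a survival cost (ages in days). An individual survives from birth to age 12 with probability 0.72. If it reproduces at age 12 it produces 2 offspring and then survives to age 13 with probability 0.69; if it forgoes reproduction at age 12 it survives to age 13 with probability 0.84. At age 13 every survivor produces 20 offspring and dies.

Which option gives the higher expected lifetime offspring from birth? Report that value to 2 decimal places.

12.10

breed at age 12: R₀ = 0.72 × (2 + 0.69 × 20) = 0.72 × 15.8000 = 11.3760
delay to age 13: R₀ = 0.72 × (0.84 × 20) = 0.72 × 16.8000 = 12.0960
Higher: delay to age 13 (12.0960).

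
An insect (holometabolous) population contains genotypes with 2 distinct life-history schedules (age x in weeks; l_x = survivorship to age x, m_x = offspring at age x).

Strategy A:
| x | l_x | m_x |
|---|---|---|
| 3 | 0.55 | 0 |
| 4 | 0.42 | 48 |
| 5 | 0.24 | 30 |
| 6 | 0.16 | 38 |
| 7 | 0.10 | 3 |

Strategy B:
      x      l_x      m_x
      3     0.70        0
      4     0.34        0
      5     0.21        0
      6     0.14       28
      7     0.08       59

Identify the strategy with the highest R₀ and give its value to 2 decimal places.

Strategy A: R₀ = 0.55×0 + 0.42×48 + 0.24×30 + 0.16×38 + 0.10×3 = 33.7400
Strategy B: R₀ = 0.70×0 + 0.34×0 + 0.21×0 + 0.14×28 + 0.08×59 = 8.6400
Highest R₀: strategy A with 33.7400.

33.74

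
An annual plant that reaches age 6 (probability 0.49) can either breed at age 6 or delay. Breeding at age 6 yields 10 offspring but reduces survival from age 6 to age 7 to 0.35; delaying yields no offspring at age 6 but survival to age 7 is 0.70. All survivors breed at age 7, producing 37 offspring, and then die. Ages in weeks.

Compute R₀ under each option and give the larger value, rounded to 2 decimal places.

breed at age 6: R₀ = 0.49 × (10 + 0.35 × 37) = 0.49 × 22.9500 = 11.2455
delay to age 7: R₀ = 0.49 × (0.70 × 37) = 0.49 × 25.9000 = 12.6910
Higher: delay to age 7 (12.6910).

12.69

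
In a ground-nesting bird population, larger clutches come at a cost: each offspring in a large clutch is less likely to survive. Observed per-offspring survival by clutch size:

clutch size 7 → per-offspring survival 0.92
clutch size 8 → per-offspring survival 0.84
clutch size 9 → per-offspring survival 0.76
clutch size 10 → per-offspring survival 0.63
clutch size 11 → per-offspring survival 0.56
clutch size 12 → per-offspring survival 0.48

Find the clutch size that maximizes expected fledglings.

Expected fledglings = c × s(c):
  c=7: 7 × 0.92 = 6.440
  c=8: 8 × 0.84 = 6.720
  c=9: 9 × 0.76 = 6.840
  c=10: 10 × 0.63 = 6.300
  c=11: 11 × 0.56 = 6.160
  c=12: 12 × 0.48 = 5.760
Maximum at c = 9 (6.840 fledglings).

9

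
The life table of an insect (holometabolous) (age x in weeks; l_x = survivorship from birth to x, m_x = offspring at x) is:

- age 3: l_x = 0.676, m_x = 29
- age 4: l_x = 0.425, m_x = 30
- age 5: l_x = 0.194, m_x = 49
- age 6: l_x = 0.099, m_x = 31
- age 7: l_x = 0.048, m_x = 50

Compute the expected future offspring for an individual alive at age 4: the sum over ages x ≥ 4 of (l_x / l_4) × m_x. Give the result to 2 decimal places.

65.24

l_4 = 0.425. Conditional survival from age 4 to x is l_x / l_4.
  x=4: (0.425/0.425) × 30 = 30.0000
  x=5: (0.194/0.425) × 49 = 22.3671
  x=6: (0.099/0.425) × 31 = 7.2212
  x=7: (0.048/0.425) × 50 = 5.6471
Sum = 30.0000 + 22.3671 + 7.2212 + 5.6471 = 65.2353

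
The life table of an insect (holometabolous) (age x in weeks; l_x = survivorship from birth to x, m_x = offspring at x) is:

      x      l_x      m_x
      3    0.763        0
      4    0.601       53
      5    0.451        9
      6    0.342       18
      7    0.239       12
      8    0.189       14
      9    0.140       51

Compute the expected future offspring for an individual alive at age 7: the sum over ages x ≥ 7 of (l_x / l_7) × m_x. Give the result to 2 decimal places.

l_7 = 0.239. Conditional survival from age 7 to x is l_x / l_7.
  x=7: (0.239/0.239) × 12 = 12.0000
  x=8: (0.189/0.239) × 14 = 11.0711
  x=9: (0.140/0.239) × 51 = 29.8745
Sum = 12.0000 + 11.0711 + 29.8745 = 52.9456

52.95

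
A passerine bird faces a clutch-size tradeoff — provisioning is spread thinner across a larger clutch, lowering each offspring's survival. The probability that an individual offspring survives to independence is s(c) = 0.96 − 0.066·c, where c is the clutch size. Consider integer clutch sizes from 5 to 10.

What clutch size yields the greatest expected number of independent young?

Expected independent young = c × s(c):
  c=5: 5 × 0.630 = 3.150
  c=6: 6 × 0.564 = 3.384
  c=7: 7 × 0.498 = 3.486
  c=8: 8 × 0.432 = 3.456
  c=9: 9 × 0.366 = 3.294
  c=10: 10 × 0.300 = 3.000
Maximum at c = 7 (3.486 independent young).

7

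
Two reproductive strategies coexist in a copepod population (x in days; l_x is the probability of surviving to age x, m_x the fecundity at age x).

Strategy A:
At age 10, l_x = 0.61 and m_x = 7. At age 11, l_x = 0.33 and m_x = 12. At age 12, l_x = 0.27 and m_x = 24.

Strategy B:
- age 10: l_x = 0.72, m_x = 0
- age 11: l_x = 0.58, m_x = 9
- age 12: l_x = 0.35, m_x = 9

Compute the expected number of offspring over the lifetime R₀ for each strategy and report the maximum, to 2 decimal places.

14.71

Strategy A: R₀ = 0.61×7 + 0.33×12 + 0.27×24 = 14.7100
Strategy B: R₀ = 0.72×0 + 0.58×9 + 0.35×9 = 8.3700
Highest R₀: strategy A with 14.7100.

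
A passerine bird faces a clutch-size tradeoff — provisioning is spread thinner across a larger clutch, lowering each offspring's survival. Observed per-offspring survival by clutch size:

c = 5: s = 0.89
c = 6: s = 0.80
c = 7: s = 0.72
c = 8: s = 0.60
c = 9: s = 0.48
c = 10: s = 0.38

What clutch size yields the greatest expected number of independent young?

7

Expected independent young = c × s(c):
  c=5: 5 × 0.89 = 4.450
  c=6: 6 × 0.80 = 4.800
  c=7: 7 × 0.72 = 5.040
  c=8: 8 × 0.60 = 4.800
  c=9: 9 × 0.48 = 4.320
  c=10: 10 × 0.38 = 3.800
Maximum at c = 7 (5.040 independent young).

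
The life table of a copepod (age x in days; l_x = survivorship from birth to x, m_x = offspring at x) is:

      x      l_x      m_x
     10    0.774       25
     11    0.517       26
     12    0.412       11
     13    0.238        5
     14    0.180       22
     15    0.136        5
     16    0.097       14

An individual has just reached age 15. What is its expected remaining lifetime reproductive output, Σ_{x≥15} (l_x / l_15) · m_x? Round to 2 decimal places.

14.99

l_15 = 0.136. Conditional survival from age 15 to x is l_x / l_15.
  x=15: (0.136/0.136) × 5 = 5.0000
  x=16: (0.097/0.136) × 14 = 9.9853
Sum = 5.0000 + 9.9853 = 14.9853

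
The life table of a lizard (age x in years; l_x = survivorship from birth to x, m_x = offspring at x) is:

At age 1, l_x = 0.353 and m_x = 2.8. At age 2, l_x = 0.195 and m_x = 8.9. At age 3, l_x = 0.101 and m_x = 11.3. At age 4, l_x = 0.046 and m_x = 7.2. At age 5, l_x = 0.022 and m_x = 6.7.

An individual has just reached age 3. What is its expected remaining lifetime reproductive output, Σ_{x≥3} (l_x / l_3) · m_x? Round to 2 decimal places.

l_3 = 0.101. Conditional survival from age 3 to x is l_x / l_3.
  x=3: (0.101/0.101) × 11.3 = 11.3000
  x=4: (0.046/0.101) × 7.2 = 3.2792
  x=5: (0.022/0.101) × 6.7 = 1.4594
Sum = 11.3000 + 3.2792 + 1.4594 = 16.0386

16.04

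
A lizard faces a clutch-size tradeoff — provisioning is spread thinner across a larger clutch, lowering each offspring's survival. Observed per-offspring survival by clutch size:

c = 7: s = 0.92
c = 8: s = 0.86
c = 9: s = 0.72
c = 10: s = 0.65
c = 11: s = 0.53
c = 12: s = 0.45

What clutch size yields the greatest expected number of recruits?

Expected recruits = c × s(c):
  c=7: 7 × 0.92 = 6.440
  c=8: 8 × 0.86 = 6.880
  c=9: 9 × 0.72 = 6.480
  c=10: 10 × 0.65 = 6.500
  c=11: 11 × 0.53 = 5.830
  c=12: 12 × 0.45 = 5.400
Maximum at c = 8 (6.880 recruits).

8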